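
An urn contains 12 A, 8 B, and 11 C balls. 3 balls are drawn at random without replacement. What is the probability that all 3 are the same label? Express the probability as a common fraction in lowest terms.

441/4495

There are C(31,3) = 4495 ways to draw 3 balls.
All same label: C(12,3) + C(8,3) + C(11,3) = 220 + 56 + 165 = 441.
Probability = 441/4495.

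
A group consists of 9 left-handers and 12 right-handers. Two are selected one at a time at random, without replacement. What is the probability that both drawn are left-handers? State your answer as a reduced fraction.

Multiply the conditional probabilities at each draw: 9/21 · 8/20 = 72/420 = 6/35.

6/35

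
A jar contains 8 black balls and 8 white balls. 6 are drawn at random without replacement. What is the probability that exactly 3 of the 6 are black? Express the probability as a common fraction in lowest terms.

56/143

The sample space is all 6-subsets of the 16: C(16,6) = 8008.
Selections with exactly 3 black: choose 3 of the 8 black and 3 of the 8 white, C(8,3)·C(8,3) = 56·56 = 3136.
Probability = 3136/8008 = 56/143.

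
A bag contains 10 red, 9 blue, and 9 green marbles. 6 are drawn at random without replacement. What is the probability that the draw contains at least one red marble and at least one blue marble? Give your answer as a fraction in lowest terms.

There are C(28,6) = 376740 possible draws.
By inclusion-exclusion on the complements, draws missing all red or all blue: C(18,6) + C(19,6) − C(9,6) = 18564 + 27132 − 84 = 45612.
So draws with at least one of each: 376740 − 45612 = 331128, probability 331128/376740 = 1314/1495.

1314/1495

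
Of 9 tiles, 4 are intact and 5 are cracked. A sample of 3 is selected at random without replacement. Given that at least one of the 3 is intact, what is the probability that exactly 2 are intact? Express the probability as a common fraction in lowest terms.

Work in counts. Selections with at least one intact: C(9,3) − C(5,3) = 84 − 10 = 74.
Of those, selections where exactly 2 are intact: C(4,2)·C(5,1) = 6·5 = 30.
Conditional probability = 30/74 = 15/37.

15/37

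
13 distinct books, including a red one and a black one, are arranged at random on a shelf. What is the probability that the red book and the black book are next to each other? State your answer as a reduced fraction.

2/13

There are 13! = 6227020800 arrangements.
Treat the red book and the black book as a block: 12! arrangements of the blocks × 2 orders within the block = 2·479001600 = 958003200.
Probability = 958003200/6227020800 = 2/13.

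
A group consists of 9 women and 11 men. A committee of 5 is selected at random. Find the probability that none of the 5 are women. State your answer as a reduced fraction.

There are C(20,5) = 15504 possible selections.
Selections with no women (all men): C(11,5) = 462.
Probability = 462/15504 = 77/2584.

77/2584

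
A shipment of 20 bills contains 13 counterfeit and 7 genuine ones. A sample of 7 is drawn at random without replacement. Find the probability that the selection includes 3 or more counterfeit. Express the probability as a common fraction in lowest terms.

7579/7752

Total selections: C(20,7) = 77520.
Count the complement (fewer than 3 counterfeit): C(13,0)·C(7,7) + C(13,1)·C(7,6) + C(13,2)·C(7,5) = 1 + 91 + 1638 = 1730.
Probability = 1 − 1730/77520 = 75790/77520 = 7579/7752.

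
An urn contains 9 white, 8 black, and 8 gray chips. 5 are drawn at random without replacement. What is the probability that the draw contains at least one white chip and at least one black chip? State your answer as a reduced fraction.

203/253

There are C(25,5) = 53130 possible draws.
By inclusion-exclusion on the complements, draws missing all white or all black: C(16,5) + C(17,5) − C(8,5) = 4368 + 6188 − 56 = 10500.
So draws with at least one of each: 53130 − 10500 = 42630, probability 42630/53130 = 203/253.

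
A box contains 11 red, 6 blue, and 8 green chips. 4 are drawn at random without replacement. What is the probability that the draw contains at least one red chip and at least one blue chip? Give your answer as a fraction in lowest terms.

There are C(25,4) = 12650 possible draws.
By inclusion-exclusion on the complements, draws missing all red or all blue: C(14,4) + C(19,4) − C(8,4) = 1001 + 3876 − 70 = 4807.
So draws with at least one of each: 12650 − 4807 = 7843, probability 7843/12650 = 31/50.

31/50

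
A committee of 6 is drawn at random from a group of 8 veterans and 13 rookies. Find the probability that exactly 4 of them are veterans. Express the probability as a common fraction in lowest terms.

65/646

There are C(21,6) = 54264 ways to choose 6 from 21.
Selections with exactly 4 veterans: choose 4 of the 8 veterans and 2 of the 13 rookies, C(8,4)·C(13,2) = 70·78 = 5460.
Probability = 5460/54264 = 65/646.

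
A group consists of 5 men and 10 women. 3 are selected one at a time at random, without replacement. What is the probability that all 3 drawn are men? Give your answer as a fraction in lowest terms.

Multiply the conditional probabilities at each draw: 5/15 · 4/14 · 3/13 = 60/2730 = 2/91.

2/91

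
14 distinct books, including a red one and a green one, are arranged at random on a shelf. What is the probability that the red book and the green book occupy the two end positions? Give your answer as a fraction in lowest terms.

There are 14! = 87178291200 arrangements.
Place the red book and the green book at the ends in 2 ways, arrange the remaining 12 in 12! = 479001600 ways: 2·479001600 = 958003200.
Probability = 958003200/87178291200 = 1/91.

1/91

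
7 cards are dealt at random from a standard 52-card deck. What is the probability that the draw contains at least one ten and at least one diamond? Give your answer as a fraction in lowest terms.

There are C(52,7) = 133784560 possible draws.
By inclusion-exclusion on the complements, draws missing all tens or all diamonds: C(48,7) + C(39,7) − C(36,7) = 73629072 + 15380937 − 8347680 = 80662329.
So draws with at least one of each: 133784560 − 80662329 = 53122231, probability 53122231/133784560.

53122231/133784560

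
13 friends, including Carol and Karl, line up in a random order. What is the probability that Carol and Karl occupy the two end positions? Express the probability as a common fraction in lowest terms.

There are 13! = 6227020800 arrangements.
Place Carol and Karl at the ends in 2 ways, arrange the remaining 11 in 11! = 39916800 ways: 2·39916800 = 79833600.
Probability = 79833600/6227020800 = 1/78.

1/78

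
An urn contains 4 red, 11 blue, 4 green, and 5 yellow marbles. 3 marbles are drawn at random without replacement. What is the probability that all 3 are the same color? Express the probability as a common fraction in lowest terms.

183/2024

There are C(24,3) = 2024 ways to draw 3 marbles.
All same color: C(4,3) + C(11,3) + C(4,3) + C(5,3) = 4 + 165 + 4 + 10 = 183.
Probability = 183/2024.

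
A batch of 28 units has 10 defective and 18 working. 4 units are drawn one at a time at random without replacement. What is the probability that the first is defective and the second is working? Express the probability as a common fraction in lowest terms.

5/21

Multiply the conditional probabilities at each draw: 10/28 · 18/27 = 180/756 = 5/21.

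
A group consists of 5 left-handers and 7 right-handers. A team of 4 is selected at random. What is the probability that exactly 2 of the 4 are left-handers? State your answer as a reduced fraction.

14/33

The sample space is all 4-subsets of the 12: C(12,4) = 495.
Selections with exactly 2 left-handers: choose 2 of the 5 left-handers and 2 of the 7 right-handers, C(5,2)·C(7,2) = 10·21 = 210.
Probability = 210/495 = 14/33.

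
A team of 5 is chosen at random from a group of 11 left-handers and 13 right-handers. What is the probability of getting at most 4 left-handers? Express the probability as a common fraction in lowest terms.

There are C(24,5) = 42504 ways to choose the 5.
The complement is exactly 5 left-handers: C(11,5)·C(13,0) = 462.
Probability = 1 − 462/42504 = 42042/42504 = 91/92.

91/92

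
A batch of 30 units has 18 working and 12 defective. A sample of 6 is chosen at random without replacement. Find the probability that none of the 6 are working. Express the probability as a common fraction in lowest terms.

There are C(30,6) = 593775 possible selections.
Selections with no working (all defective): C(12,6) = 924.
Probability = 924/593775 = 44/28275.

44/28275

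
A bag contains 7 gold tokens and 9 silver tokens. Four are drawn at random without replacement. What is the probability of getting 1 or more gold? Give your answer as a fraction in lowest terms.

121/130

There are C(16,4) = 1820 ways to choose the 4.
Favorable selections (1 or more gold): C(7,1)·C(9,3) + C(7,2)·C(9,2) + C(7,3)·C(9,1) + C(7,4)·C(9,0) = 588 + 756 + 315 + 35 = 1694.
Probability = 1694/1820 = 121/130.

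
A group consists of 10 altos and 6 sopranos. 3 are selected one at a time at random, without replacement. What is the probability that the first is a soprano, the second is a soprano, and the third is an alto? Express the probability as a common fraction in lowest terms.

Multiply the conditional probabilities at each draw: 6/16 · 5/15 · 10/14 = 300/3360 = 5/56.

5/56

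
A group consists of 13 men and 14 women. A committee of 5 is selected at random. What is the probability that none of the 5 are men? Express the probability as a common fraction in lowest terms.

77/3105

There are C(27,5) = 80730 possible selections.
Selections with no men (all women): C(14,5) = 2002.
Probability = 2002/80730 = 77/3105.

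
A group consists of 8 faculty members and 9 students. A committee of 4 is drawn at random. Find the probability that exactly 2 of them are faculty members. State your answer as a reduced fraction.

There are C(17,4) = 2380 ways to choose 4 from 17.
Selections with exactly 2 faculty members: choose 2 of the 8 faculty members and 2 of the 9 students, C(8,2)·C(9,2) = 28·36 = 1008.
Probability = 1008/2380 = 36/85.

36/85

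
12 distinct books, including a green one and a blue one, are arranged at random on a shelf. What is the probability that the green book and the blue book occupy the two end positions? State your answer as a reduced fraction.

1/66

There are 12! = 479001600 arrangements.
Place the green book and the blue book at the ends in 2 ways, arrange the remaining 10 in 10! = 3628800 ways: 2·3628800 = 7257600.
Probability = 7257600/479001600 = 1/66.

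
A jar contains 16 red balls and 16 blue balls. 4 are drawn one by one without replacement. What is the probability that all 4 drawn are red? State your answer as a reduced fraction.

Multiply the conditional probabilities at each draw: 16/32 · 15/31 · 14/30 · 13/29 = 43680/863040 = 91/1798.

91/1798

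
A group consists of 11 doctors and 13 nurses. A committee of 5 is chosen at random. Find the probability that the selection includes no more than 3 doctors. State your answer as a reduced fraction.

143/161

Total selections: C(24,5) = 42504.
Favorable selections (no more than 3 doctors): C(11,0)·C(13,5) + C(11,1)·C(13,4) + C(11,2)·C(13,3) + C(11,3)·C(13,2) = 1287 + 7865 + 15730 + 12870 = 37752.
Probability = 37752/42504 = 143/161.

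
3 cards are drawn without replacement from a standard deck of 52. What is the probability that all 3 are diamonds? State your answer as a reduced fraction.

11/850

There are C(52,3) = 22100 possible 3-card hands.
Hands that are all diamonds: C(13,3) = 286.
Probability = 286/22100 = 11/850.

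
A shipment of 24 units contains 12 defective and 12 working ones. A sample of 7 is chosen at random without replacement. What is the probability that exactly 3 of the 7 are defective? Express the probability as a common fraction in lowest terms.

275/874

The sample space is all 7-subsets of the 24: C(24,7) = 346104.
Selections with exactly 3 defective: choose 3 of the 12 defective and 4 of the 12 working, C(12,3)·C(12,4) = 220·495 = 108900.
Probability = 108900/346104 = 275/874.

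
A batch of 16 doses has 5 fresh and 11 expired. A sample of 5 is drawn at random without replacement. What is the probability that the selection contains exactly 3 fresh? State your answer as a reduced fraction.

The sample space is all 5-subsets of the 16: C(16,5) = 4368.
Selections with exactly 3 fresh: choose 3 of the 5 fresh and 2 of the 11 expired, C(5,3)·C(11,2) = 10·55 = 550.
Probability = 550/4368 = 275/2184.

275/2184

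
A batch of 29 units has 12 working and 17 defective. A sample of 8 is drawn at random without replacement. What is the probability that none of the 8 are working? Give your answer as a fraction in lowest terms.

There are C(29,8) = 4292145 possible selections.
Selections with no working (all defective): C(17,8) = 24310.
Probability = 24310/4292145 = 34/6003.

34/6003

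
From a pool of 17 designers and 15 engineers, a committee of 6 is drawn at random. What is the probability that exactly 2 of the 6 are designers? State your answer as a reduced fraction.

Total number of selections: C(32,6) = 906192.
Selections with exactly 2 designers: choose 2 of the 17 designers and 4 of the 15 engineers, C(17,2)·C(15,4) = 136·1365 = 185640.
Probability = 185640/906192 = 1105/5394.

1105/5394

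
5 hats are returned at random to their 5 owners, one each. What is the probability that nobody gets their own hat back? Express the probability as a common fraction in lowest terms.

11/30

There are 5! = 120 assignments.
By inclusion-exclusion, assignments with no fixed points: C(5,0)·5! − C(5,1)·4! + C(5,2)·3! − C(5,3)·2! + C(5,4)·1! − C(5,5)·0! = 44.
Probability = 44/120 = 11/30.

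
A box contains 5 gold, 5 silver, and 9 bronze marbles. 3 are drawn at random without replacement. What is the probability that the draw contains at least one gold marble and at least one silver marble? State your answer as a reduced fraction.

325/969

There are C(19,3) = 969 possible draws.
By inclusion-exclusion on the complements, draws missing all gold or all silver: C(14,3) + C(14,3) − C(9,3) = 364 + 364 − 84 = 644.
So draws with at least one of each: 969 − 644 = 325, probability 325/969.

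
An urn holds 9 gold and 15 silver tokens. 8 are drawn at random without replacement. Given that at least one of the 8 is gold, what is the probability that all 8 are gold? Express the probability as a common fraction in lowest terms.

1/81004

Work in counts. Selections with at least one gold: C(24,8) − C(15,8) = 735471 − 6435 = 729036.
Of those, selections where all 8 are gold: C(9,8) = 9.
Conditional probability = 9/729036 = 1/81004.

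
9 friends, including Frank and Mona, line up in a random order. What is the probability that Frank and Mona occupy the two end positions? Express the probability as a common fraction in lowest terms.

1/36

There are 9! = 362880 arrangements.
Place Frank and Mona at the ends in 2 ways, arrange the remaining 7 in 7! = 5040 ways: 2·5040 = 10080.
Probability = 10080/362880 = 1/36.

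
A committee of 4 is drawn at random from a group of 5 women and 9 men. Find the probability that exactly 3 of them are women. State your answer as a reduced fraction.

90/1001

Total number of selections: C(14,4) = 1001.
Selections with exactly 3 women: choose 3 of the 5 women and 1 of the 9 men, C(5,3)·C(9,1) = 10·9 = 90.
Probability = 90/1001.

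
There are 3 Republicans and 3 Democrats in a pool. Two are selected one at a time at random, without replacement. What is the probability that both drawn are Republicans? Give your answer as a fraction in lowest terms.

Multiply the conditional probabilities at each draw: 3/6 · 2/5 = 6/30 = 1/5.

1/5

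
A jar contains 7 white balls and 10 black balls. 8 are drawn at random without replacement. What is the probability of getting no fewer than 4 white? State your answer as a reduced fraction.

There are C(17,8) = 24310 ways to choose the 8.
Favorable selections (no fewer than 4 white): C(7,4)·C(10,4) + C(7,5)·C(10,3) + C(7,6)·C(10,2) + C(7,7)·C(10,1) = 7350 + 2520 + 315 + 10 = 10195.
Probability = 10195/24310 = 2039/4862.

2039/4862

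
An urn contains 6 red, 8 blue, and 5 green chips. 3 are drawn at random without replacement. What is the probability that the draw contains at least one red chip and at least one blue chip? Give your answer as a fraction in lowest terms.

There are C(19,3) = 969 possible draws.
By inclusion-exclusion on the complements, draws missing all red or all blue: C(13,3) + C(11,3) − C(5,3) = 286 + 165 − 10 = 441.
So draws with at least one of each: 969 − 441 = 528, probability 528/969 = 176/323.

176/323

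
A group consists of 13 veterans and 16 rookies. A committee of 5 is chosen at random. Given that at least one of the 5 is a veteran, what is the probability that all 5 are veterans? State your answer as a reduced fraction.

Work in counts. Selections with at least one veteran: C(29,5) − C(16,5) = 118755 − 4368 = 114387.
Of those, selections where all 5 are veterans: C(13,5) = 1287.
Conditional probability = 1287/114387 = 33/2933.

33/2933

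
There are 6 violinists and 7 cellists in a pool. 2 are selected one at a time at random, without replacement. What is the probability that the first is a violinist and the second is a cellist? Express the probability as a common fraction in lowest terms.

Multiply the conditional probabilities at each draw: 6/13 · 7/12 = 42/156 = 7/26.

7/26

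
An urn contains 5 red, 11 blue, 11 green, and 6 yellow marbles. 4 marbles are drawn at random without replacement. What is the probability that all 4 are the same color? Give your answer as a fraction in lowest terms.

There are C(33,4) = 40920 ways to draw 4 marbles.
All same color: C(5,4) + C(11,4) + C(11,4) + C(6,4) = 5 + 330 + 330 + 15 = 680.
Probability = 680/40920 = 17/1023.

17/1023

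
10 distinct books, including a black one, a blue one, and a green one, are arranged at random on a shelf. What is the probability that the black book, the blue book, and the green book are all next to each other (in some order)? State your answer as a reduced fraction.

1/15

There are 10! = 3628800 arrangements.
Treat the three as one block: 8! placements × 3! orders within the block = 40320·6 = 241920.
Probability = 241920/3628800 = 1/15.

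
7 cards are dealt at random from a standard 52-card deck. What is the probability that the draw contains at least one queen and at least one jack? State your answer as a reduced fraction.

There are C(52,7) = 133784560 possible draws.
By inclusion-exclusion on the complements, draws missing all queens or all jacks: C(48,7) + C(48,7) − C(44,7) = 73629072 + 73629072 − 38320568 = 108937576.
So draws with at least one of each: 133784560 − 108937576 = 24846984, probability 24846984/133784560 = 3105873/16723070.

3105873/16723070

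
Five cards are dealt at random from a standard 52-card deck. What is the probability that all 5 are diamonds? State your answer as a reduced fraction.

33/66640

There are C(52,5) = 2598960 possible 5-card hands.
Hands that are all diamonds: C(13,5) = 1287.
Probability = 1287/2598960 = 33/66640.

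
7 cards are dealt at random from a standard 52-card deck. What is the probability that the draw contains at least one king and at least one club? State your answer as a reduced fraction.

There are C(52,7) = 133784560 possible draws.
By inclusion-exclusion on the complements, draws missing all kings or all clubs: C(48,7) + C(39,7) − C(36,7) = 73629072 + 15380937 − 8347680 = 80662329.
So draws with at least one of each: 133784560 − 80662329 = 53122231, probability 53122231/133784560.

53122231/133784560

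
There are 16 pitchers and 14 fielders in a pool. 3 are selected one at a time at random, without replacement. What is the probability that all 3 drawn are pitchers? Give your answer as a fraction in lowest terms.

4/29

Multiply the conditional probabilities at each draw: 16/30 · 15/29 · 14/28 = 3360/24360 = 4/29.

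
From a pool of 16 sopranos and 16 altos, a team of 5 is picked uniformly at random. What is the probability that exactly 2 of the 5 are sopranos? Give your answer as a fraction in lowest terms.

300/899

The sample space is all 5-subsets of the 32: C(32,5) = 201376.
Selections with exactly 2 sopranos: choose 2 of the 16 sopranos and 3 of the 16 altos, C(16,2)·C(16,3) = 120·560 = 67200.
Probability = 67200/201376 = 300/899.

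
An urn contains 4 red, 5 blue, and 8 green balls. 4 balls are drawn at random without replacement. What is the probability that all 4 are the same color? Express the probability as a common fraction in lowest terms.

19/595

There are C(17,4) = 2380 ways to draw 4 balls.
All same color: C(4,4) + C(5,4) + C(8,4) = 1 + 5 + 70 = 76.
Probability = 76/2380 = 19/595.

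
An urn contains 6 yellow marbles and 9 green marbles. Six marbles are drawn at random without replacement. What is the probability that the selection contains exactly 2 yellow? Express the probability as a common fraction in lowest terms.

54/143

Total number of selections: C(15,6) = 5005.
Selections with exactly 2 yellow: choose 2 of the 6 yellow and 4 of the 9 green, C(6,2)·C(9,4) = 15·126 = 1890.
Probability = 1890/5005 = 54/143.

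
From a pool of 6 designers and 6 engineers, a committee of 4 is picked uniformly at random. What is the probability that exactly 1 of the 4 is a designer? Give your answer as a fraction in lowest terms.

There are C(12,4) = 495 ways to choose 4 from 12.
Selections with exactly 1 designer: choose 1 of the 6 designers and 3 of the 6 engineers, C(6,1)·C(6,3) = 6·20 = 120.
Probability = 120/495 = 8/33.

8/33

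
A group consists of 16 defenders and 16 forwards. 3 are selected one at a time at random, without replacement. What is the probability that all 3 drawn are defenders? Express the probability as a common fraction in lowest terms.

7/62

Multiply the conditional probabilities at each draw: 16/32 · 15/31 · 14/30 = 3360/29760 = 7/62.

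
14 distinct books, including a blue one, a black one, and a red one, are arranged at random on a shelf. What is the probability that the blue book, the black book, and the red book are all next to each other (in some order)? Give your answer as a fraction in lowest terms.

There are 14! = 87178291200 arrangements.
Treat the three as one block: 12! placements × 3! orders within the block = 479001600·6 = 2874009600.
Probability = 2874009600/87178291200 = 3/91.

3/91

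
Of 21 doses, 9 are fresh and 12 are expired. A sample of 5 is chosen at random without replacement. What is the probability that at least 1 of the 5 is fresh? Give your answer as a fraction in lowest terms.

There are C(21,5) = 20349 ways to choose the 5.
The complement is all 5 are expired: C(12,5) = 792.
Probability = 1 − 792/20349 = 19557/20349 = 2173/2261.

2173/2261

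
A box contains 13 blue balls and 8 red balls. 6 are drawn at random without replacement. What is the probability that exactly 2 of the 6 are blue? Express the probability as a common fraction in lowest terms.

Total number of selections: C(21,6) = 54264.
Selections with exactly 2 blue: choose 2 of the 13 blue and 4 of the 8 red, C(13,2)·C(8,4) = 78·70 = 5460.
Probability = 5460/54264 = 65/646.

65/646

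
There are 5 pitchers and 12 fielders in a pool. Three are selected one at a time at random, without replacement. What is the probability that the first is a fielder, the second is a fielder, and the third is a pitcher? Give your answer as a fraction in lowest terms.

11/68

Multiply the conditional probabilities at each draw: 12/17 · 11/16 · 5/15 = 660/4080 = 11/68.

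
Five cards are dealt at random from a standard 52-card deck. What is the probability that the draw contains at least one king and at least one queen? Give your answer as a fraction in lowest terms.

There are C(52,5) = 2598960 possible draws.
By inclusion-exclusion on the complements, draws missing all kings or all queens: C(48,5) + C(48,5) − C(44,5) = 1712304 + 1712304 − 1086008 = 2338600.
So draws with at least one of each: 2598960 − 2338600 = 260360, probability 260360/2598960 = 6509/64974.

6509/64974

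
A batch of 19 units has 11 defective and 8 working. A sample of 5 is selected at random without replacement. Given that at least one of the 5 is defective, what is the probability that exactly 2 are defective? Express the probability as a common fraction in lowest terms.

70/263

Work in counts. Selections with at least one defective: C(19,5) − C(8,5) = 11628 − 56 = 11572.
Of those, selections where exactly 2 are defective: C(11,2)·C(8,3) = 55·56 = 3080.
Conditional probability = 3080/11572 = 70/263.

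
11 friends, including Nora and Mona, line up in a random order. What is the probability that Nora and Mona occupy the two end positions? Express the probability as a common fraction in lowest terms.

1/55

There are 11! = 39916800 arrangements.
Place Nora and Mona at the ends in 2 ways, arrange the remaining 9 in 9! = 362880 ways: 2·362880 = 725760.
Probability = 725760/39916800 = 1/55.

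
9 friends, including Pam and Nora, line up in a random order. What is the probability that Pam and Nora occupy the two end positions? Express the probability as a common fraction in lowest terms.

1/36

There are 9! = 362880 arrangements.
Place Pam and Nora at the ends in 2 ways, arrange the remaining 7 in 7! = 5040 ways: 2·5040 = 10080.
Probability = 10080/362880 = 1/36.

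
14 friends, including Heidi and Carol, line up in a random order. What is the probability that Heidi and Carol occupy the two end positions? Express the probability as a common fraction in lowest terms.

There are 14! = 87178291200 arrangements.
Place Heidi and Carol at the ends in 2 ways, arrange the remaining 12 in 12! = 479001600 ways: 2·479001600 = 958003200.
Probability = 958003200/87178291200 = 1/91.

1/91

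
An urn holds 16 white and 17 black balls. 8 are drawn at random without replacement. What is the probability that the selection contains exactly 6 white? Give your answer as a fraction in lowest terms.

1904/24273

There are C(33,8) = 13884156 ways to choose 8 from 33.
Selections with exactly 6 white: choose 6 of the 16 white and 2 of the 17 black, C(16,6)·C(17,2) = 8008·136 = 1089088.
Probability = 1089088/13884156 = 1904/24273.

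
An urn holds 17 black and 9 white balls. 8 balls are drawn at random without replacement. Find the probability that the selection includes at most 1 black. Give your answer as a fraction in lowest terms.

Total selections: C(26,8) = 1562275.
Favorable selections (at most 1 black): C(17,0)·C(9,8) + C(17,1)·C(9,7) = 9 + 612 = 621.
Probability = 621/1562275 = 27/67925.

27/67925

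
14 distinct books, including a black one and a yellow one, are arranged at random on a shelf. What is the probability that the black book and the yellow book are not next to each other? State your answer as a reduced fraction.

6/7

There are 14! = 87178291200 arrangements.
Arrangements with the black book and the yellow book adjacent: 2·13! = 12454041600.
So not adjacent: 87178291200 − 12454041600 = 74724249600, probability 74724249600/87178291200 = 6/7.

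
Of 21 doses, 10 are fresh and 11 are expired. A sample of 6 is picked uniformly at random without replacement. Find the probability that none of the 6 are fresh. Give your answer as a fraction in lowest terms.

There are C(21,6) = 54264 possible selections.
Selections with no fresh (all expired): C(11,6) = 462.
Probability = 462/54264 = 11/1292.

11/1292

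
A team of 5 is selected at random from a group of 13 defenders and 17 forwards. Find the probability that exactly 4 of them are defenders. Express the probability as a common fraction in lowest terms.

935/10962

Total number of selections: C(30,5) = 142506.
Selections with exactly 4 defenders: choose 4 of the 13 defenders and 1 of the 17 forwards, C(13,4)·C(17,1) = 715·17 = 12155.
Probability = 12155/142506 = 935/10962.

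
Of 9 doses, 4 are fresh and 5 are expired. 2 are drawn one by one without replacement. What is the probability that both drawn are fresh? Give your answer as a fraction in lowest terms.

Multiply the conditional probabilities at each draw: 4/9 · 3/8 = 12/72 = 1/6.

1/6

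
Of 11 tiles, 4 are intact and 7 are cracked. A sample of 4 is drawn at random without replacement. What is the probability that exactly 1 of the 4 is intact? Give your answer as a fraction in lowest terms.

There are C(11,4) = 330 ways to choose 4 from 11.
Selections with exactly 1 intact: choose 1 of the 4 intact and 3 of the 7 cracked, C(4,1)·C(7,3) = 4·35 = 140.
Probability = 140/330 = 14/33.

14/33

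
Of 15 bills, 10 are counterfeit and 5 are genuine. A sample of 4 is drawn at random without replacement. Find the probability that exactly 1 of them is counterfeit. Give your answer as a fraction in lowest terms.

There are C(15,4) = 1365 ways to choose 4 from 15.
Selections with exactly 1 counterfeit: choose 1 of the 10 counterfeit and 3 of the 5 genuine, C(10,1)·C(5,3) = 10·10 = 100.
Probability = 100/1365 = 20/273.

20/273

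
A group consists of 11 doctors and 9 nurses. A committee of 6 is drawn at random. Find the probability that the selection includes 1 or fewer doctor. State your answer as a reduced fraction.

49/1292

Total selections: C(20,6) = 38760.
Favorable selections (1 or fewer doctor): C(11,0)·C(9,6) + C(11,1)·C(9,5) = 84 + 1386 = 1470.
Probability = 1470/38760 = 49/1292.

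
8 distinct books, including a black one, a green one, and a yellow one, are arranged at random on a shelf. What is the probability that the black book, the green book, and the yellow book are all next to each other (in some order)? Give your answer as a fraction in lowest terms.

There are 8! = 40320 arrangements.
Treat the three as one block: 6! placements × 3! orders within the block = 720·6 = 4320.
Probability = 4320/40320 = 3/28.

3/28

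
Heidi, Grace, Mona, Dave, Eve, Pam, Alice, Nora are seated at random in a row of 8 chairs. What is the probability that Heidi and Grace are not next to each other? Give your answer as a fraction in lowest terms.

There are 8! = 40320 arrangements.
Arrangements with Heidi and Grace adjacent: 2·7! = 10080.
So not adjacent: 40320 − 10080 = 30240, probability 30240/40320 = 3/4.

3/4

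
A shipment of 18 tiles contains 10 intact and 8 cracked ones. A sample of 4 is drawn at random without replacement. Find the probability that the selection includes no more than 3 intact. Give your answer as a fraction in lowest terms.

95/102

There are C(18,4) = 3060 ways to choose the 4.
Favorable selections (no more than 3 intact): C(10,0)·C(8,4) + C(10,1)·C(8,3) + C(10,2)·C(8,2) + C(10,3)·C(8,1) = 70 + 560 + 1260 + 960 = 2850.
Probability = 2850/3060 = 95/102.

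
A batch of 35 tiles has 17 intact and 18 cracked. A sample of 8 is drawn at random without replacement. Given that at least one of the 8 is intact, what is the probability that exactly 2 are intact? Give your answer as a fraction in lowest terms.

74256/690943

Work in counts. Selections with at least one intact: C(35,8) − C(18,8) = 23535820 − 43758 = 23492062.
Of those, selections where exactly 2 are intact: C(17,2)·C(18,6) = 136·18564 = 2524704.
Conditional probability = 2524704/23492062 = 74256/690943.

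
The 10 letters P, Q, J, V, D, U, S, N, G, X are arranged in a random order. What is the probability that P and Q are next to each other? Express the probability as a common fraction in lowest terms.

1/5

There are 10! = 3628800 arrangements.
Treat P and Q as a block: 9! arrangements of the blocks × 2 orders within the block = 2·362880 = 725760.
Probability = 725760/3628800 = 1/5.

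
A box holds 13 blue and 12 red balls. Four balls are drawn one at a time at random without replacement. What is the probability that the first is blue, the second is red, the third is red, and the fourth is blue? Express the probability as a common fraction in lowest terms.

Multiply the conditional probabilities at each draw: 13/25 · 12/24 · 11/23 · 12/22 = 20592/303600 = 39/575.

39/575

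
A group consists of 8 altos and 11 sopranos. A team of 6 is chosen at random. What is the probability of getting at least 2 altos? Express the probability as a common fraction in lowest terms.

547/646

Total selections: C(19,6) = 27132.
Count the complement (fewer than 2 altos): C(8,0)·C(11,6) + C(8,1)·C(11,5) = 462 + 3696 = 4158.
Probability = 1 − 4158/27132 = 22974/27132 = 547/646.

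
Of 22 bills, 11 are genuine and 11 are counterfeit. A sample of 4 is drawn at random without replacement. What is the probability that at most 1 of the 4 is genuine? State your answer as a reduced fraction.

39/133

There are C(22,4) = 7315 ways to choose the 4.
Favorable selections (at most 1 genuine): C(11,0)·C(11,4) + C(11,1)·C(11,3) = 330 + 1815 = 2145.
Probability = 2145/7315 = 39/133.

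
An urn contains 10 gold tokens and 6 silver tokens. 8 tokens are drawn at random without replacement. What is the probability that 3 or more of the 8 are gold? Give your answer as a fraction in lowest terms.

Total selections: C(16,8) = 12870.
Favorable selections (3 or more gold): C(10,3)·C(6,5) + C(10,4)·C(6,4) + C(10,5)·C(6,3) + C(10,6)·C(6,2) + C(10,7)·C(6,1) + C(10,8)·C(6,0) = 720 + 3150 + 5040 + 3150 + 720 + 45 = 12825.
Probability = 12825/12870 = 285/286.

285/286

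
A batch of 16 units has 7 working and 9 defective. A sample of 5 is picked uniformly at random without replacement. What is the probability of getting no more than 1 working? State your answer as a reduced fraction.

3/13

Total selections: C(16,5) = 4368.
Favorable selections (no more than 1 working): C(7,0)·C(9,5) + C(7,1)·C(9,4) = 126 + 882 = 1008.
Probability = 1008/4368 = 3/13.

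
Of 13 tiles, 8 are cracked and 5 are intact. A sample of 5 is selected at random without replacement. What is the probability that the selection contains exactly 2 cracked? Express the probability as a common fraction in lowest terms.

280/1287

There are C(13,5) = 1287 ways to choose 5 from 13.
Selections with exactly 2 cracked: choose 2 of the 8 cracked and 3 of the 5 intact, C(8,2)·C(5,3) = 28·10 = 280.
Probability = 280/1287.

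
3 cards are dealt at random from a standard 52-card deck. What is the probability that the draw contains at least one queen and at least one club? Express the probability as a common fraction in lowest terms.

There are C(52,3) = 22100 possible draws.
By inclusion-exclusion on the complements, draws missing all queens or all clubs: C(48,3) + C(39,3) − C(36,3) = 17296 + 9139 − 7140 = 19295.
So draws with at least one of each: 22100 − 19295 = 2805, probability 2805/22100 = 33/260.

33/260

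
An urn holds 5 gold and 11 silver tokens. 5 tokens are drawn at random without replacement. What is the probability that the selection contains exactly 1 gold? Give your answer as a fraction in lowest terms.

275/728

The sample space is all 5-subsets of the 16: C(16,5) = 4368.
Selections with exactly 1 gold: choose 1 of the 5 gold and 4 of the 11 silver, C(5,1)·C(11,4) = 5·330 = 1650.
Probability = 1650/4368 = 275/728.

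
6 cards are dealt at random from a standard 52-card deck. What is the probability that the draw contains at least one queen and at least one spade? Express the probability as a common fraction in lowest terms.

6772177/20358520

There are C(52,6) = 20358520 possible draws.
By inclusion-exclusion on the complements, draws missing all queens or all spades: C(48,6) + C(39,6) − C(36,6) = 12271512 + 3262623 − 1947792 = 13586343.
So draws with at least one of each: 20358520 − 13586343 = 6772177, probability 6772177/20358520.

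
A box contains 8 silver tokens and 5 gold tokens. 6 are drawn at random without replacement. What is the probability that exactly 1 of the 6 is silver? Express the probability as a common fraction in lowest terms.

Total number of selections: C(13,6) = 1716.
Selections with exactly 1 silver: choose 1 of the 8 silver and 5 of the 5 gold, C(8,1)·C(5,5) = 8·1 = 8.
Probability = 8/1716 = 2/429.

2/429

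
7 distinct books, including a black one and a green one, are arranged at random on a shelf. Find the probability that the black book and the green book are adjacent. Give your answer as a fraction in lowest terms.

There are 7! = 5040 arrangements.
Treat the black book and the green book as a block: 6! arrangements of the blocks × 2 orders within the block = 2·720 = 1440.
Probability = 1440/5040 = 2/7.

2/7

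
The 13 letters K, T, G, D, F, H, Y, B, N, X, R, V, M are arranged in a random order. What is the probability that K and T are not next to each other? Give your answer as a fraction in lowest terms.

11/13

There are 13! = 6227020800 arrangements.
Arrangements with K and T adjacent: 2·12! = 958003200.
So not adjacent: 6227020800 − 958003200 = 5269017600, probability 5269017600/6227020800 = 11/13.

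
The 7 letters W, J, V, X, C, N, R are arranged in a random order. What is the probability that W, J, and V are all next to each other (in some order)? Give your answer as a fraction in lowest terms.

1/7

There are 7! = 5040 arrangements.
Treat the three as one block: 5! placements × 3! orders within the block = 120·6 = 720.
Probability = 720/5040 = 1/7.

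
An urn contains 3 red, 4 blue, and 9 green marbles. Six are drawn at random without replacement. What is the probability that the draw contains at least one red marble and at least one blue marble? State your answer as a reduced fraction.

1363/2002

There are C(16,6) = 8008 possible draws.
By inclusion-exclusion on the complements, draws missing all red or all blue: C(13,6) + C(12,6) − C(9,6) = 1716 + 924 − 84 = 2556.
So draws with at least one of each: 8008 − 2556 = 5452, probability 5452/8008 = 1363/2002.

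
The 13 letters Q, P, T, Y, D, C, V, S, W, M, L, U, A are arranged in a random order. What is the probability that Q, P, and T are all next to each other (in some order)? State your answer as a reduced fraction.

There are 13! = 6227020800 arrangements.
Treat the three as one block: 11! placements × 3! orders within the block = 39916800·6 = 239500800.
Probability = 239500800/6227020800 = 1/26.

1/26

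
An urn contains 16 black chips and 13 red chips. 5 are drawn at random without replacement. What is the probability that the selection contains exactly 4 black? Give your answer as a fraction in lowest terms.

Total number of selections: C(29,5) = 118755.
Selections with exactly 4 black: choose 4 of the 16 black and 1 of the 13 red, C(16,4)·C(13,1) = 1820·13 = 23660.
Probability = 23660/118755 = 52/261.

52/261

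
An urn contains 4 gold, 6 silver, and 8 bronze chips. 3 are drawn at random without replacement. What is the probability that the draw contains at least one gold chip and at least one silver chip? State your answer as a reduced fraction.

There are C(18,3) = 816 possible draws.
By inclusion-exclusion on the complements, draws missing all gold or all silver: C(14,3) + C(12,3) − C(8,3) = 364 + 220 − 56 = 528.
So draws with at least one of each: 816 − 528 = 288, probability 288/816 = 6/17.

6/17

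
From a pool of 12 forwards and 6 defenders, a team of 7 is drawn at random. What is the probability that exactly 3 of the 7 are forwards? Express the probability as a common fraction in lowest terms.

There are C(18,7) = 31824 ways to choose 7 from 18.
Selections with exactly 3 forwards: choose 3 of the 12 forwards and 4 of the 6 defenders, C(12,3)·C(6,4) = 220·15 = 3300.
Probability = 3300/31824 = 275/2652.

275/2652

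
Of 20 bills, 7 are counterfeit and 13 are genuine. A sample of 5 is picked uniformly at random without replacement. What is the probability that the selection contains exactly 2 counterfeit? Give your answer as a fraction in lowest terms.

Total number of selections: C(20,5) = 15504.
Selections with exactly 2 counterfeit: choose 2 of the 7 counterfeit and 3 of the 13 genuine, C(7,2)·C(13,3) = 21·286 = 6006.
Probability = 6006/15504 = 1001/2584.

1001/2584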